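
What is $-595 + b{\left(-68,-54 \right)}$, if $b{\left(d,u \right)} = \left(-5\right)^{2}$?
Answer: $-570$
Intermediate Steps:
$b{\left(d,u \right)} = 25$
$-595 + b{\left(-68,-54 \right)} = -595 + 25 = -570$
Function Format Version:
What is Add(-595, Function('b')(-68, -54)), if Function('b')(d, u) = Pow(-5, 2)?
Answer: -570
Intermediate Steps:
Function('b')(d, u) = 25
Add(-595, Function('b')(-68, -54)) = Add(-595, 25) = -570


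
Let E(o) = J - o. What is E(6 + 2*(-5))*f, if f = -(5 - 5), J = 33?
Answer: 0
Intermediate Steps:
f = 0 (f = -1*0 = 0)
E(o) = 33 - o
E(6 + 2*(-5))*f = (33 - (6 + 2*(-5)))*0 = (33 - (6 - 10))*0 = (33 - 1*(-4))*0 = (33 + 4)*0 = 37*0 = 0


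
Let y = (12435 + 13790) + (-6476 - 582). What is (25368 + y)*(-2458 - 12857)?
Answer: -682053525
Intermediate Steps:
y = 19167 (y = 26225 - 7058 = 19167)
(25368 + y)*(-2458 - 12857) = (25368 + 19167)*(-2458 - 12857) = 44535*(-15315) = -682053525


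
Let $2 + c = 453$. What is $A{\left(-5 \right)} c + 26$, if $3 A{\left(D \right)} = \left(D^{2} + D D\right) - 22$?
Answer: $\frac{12706}{3} \approx 4235.3$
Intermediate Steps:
$c = 451$ ($c = -2 + 453 = 451$)
$A{\left(D \right)} = - \frac{22}{3} + \frac{2 D^{2}}{3}$ ($A{\left(D \right)} = \frac{\left(D^{2} + D D\right) - 22}{3} = \frac{\left(D^{2} + D^{2}\right) - 22}{3} = \frac{2 D^{2} - 22}{3} = \frac{-22 + 2 D^{2}}{3} = - \frac{22}{3} + \frac{2 D^{2}}{3}$)
$A{\left(-5 \right)} c + 26 = \left(- \frac{22}{3} + \frac{2 \left(-5\right)^{2}}{3}\right) 451 + 26 = \left(- \frac{22}{3} + \frac{2}{3} \cdot 25\right) 451 + 26 = \left(- \frac{22}{3} + \frac{50}{3}\right) 451 + 26 = \frac{28}{3} \cdot 451 + 26 = \frac{12628}{3} + 26 = \frac{12706}{3}$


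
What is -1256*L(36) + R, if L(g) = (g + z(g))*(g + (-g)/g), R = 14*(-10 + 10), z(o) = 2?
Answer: -1670480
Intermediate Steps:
R = 0 (R = 14*0 = 0)
L(g) = (-1 + g)*(2 + g) (L(g) = (g + 2)*(g + (-g)/g) = (2 + g)*(g - 1) = (2 + g)*(-1 + g) = (-1 + g)*(2 + g))
-1256*L(36) + R = -1256*(-2 + 36 + 36**2) + 0 = -1256*(-2 + 36 + 1296) + 0 = -1256*1330 + 0 = -1670480 + 0 = -1670480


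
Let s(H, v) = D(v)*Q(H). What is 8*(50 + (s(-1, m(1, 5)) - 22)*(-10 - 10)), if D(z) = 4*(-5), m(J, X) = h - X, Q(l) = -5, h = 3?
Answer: -12080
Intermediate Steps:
m(J, X) = 3 - X
D(z) = -20
s(H, v) = 100 (s(H, v) = -20*(-5) = 100)
8*(50 + (s(-1, m(1, 5)) - 22)*(-10 - 10)) = 8*(50 + (100 - 22)*(-10 - 10)) = 8*(50 + 78*(-20)) = 8*(50 - 1560) = 8*(-1510) = -12080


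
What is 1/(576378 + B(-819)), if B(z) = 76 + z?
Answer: 1/575635 ≈ 1.7372e-6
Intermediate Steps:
1/(576378 + B(-819)) = 1/(576378 + (76 - 819)) = 1/(576378 - 743) = 1/575635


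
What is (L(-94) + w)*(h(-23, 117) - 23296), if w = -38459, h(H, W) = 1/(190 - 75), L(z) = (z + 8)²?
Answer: 83218988457/115 ≈ 7.2364e+8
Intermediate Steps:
L(z) = (8 + z)²
h(H, W) = 1/115
(L(-94) + w)*(h(-23, 117) - 23296) = ((8 - 94)² - 38459)*(1/115 - 23296) = ((-86)² - 38459)*(-2679039/115) = (7396 - 38459)*(-2679039/115) = -31063*(-2679039/115) = 83218988457/115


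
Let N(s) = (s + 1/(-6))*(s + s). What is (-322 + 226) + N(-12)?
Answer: 196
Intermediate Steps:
N(s) = 2*s*(-⅙ + s) (N(s) = (s - ⅙)*(2*s) = (-⅙ + s)*(2*s) = 2*s*(-⅙ + s))
(-322 + 226) + N(-12) = (-322 + 226) + (⅓)*(-12)*(-1 + 6*(-12)) = -96 + (⅓)*(-12)*(-1 - 72) = -96 + (⅓)*(-12)*(-73) = -96 + 292 = 196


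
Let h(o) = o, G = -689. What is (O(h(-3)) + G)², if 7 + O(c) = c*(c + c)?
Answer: 459684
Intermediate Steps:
O(c) = -7 + 2*c² (O(c) = -7 + c*(c + c) = -7 + c*(2*c) = -7 + 2*c²)
(O(h(-3)) + G)² = ((-7 + 2*(-3)²) - 689)² = ((-7 + 2*9) - 689)² = ((-7 + 18) - 689)² = (11 - 689)² = (-678)² = 459684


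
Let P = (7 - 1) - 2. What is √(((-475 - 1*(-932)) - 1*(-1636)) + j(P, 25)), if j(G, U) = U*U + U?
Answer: √2743 ≈ 52.374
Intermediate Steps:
P = 4 (P = 6 - 2 = 4)
j(G, U) = U + U² (j(G, U) = U² + U = U + U²)
√(((-475 - 1*(-932)) - 1*(-1636)) + j(P, 25)) = √(((-475 - 1*(-932)) - 1*(-1636)) + 25*(1 + 25)) = √(((-475 + 932) + 1636) + 25*26) = √((457 + 1636) + 650) = √(2093 + 650) = √2743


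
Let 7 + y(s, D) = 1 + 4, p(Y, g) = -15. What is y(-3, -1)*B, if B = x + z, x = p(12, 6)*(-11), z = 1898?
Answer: -4126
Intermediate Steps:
y(s, D) = -2 (y(s, D) = -7 + (1 + 4) = -7 + 5 = -2)
x = 165 (x = -15*(-11) = 165)
B = 2063 (B = 165 + 1898 = 2063)
y(-3, -1)*B = -2*2063 = -4126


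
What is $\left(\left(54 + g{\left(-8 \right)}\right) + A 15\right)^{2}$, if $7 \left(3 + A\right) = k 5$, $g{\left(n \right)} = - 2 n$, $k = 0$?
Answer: $625$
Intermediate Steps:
$A = -3$ ($A = -3 + \frac{0 \cdot 5}{7} = -3 + \frac{1}{7} \cdot 0 = -3 + 0 = -3$)
$\left(\left(54 + g{\left(-8 \right)}\right) + A 15\right)^{2} = \left(\left(54 - -16\right) - 45\right)^{2} = \left(\left(54 + 16\right) - 45\right)^{2} = \left(70 - 45\right)^{2} = 25^{2} = 625$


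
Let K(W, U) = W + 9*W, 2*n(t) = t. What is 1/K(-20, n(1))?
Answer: -1/200 ≈ -0.0050000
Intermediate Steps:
n(t) = t/2
K(W, U) = 10*W
1/K(-20, n(1)) = 1/(10*(-20)) = 1/(-200) = -1/200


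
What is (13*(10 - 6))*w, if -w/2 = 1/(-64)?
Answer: 13/8 ≈ 1.6250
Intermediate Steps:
w = 1/32 (w = -2/(-64) = -2*(-1/64) = 1/32 ≈ 0.031250)
(13*(10 - 6))*w = (13*(10 - 6))*(1/32) = (13*4)*(1/32) = 52*(1/32) = 13/8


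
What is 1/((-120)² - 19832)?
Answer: -1/5432 ≈ -0.00018409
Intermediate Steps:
1/((-120)² - 19832) = 1/(14400 - 19832) = 1/(-5432) = -1/5432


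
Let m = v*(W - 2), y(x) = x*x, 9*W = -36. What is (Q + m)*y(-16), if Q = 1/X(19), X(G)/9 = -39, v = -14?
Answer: 7547648/351 ≈ 21503.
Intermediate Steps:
W = -4 (W = (1/9)*(-36) = -4)
y(x) = x**2
X(G) = -351 (X(G) = 9*(-39) = -351)
Q = -1/351 (Q = 1/(-351) = -1/351 ≈ -0.0028490)
m = 84 (m = -14*(-4 - 2) = -14*(-6) = 84)
(Q + m)*y(-16) = (-1/351 + 84)*(-16)**2 = (29483/351)*256 = 7547648/351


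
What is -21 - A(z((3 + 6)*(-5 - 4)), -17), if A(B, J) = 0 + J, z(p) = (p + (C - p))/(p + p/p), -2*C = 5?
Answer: -4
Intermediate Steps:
C = -5/2 (C = -½*5 = -5/2 ≈ -2.5000)
z(p) = -5/(2*(1 + p)) (z(p) = (p + (-5/2 - p))/(p + p/p) = -5/(2*(p + 1)) = -5/(2*(1 + p)))
A(B, J) = J
-21 - A(z((3 + 6)*(-5 - 4)), -17) = -21 - 1*(-17) = -21 + 17 = -4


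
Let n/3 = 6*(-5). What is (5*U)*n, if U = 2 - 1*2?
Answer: 0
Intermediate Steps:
U = 0 (U = 2 - 2 = 0)
n = -90 (n = 3*(6*(-5)) = 3*(-30) = -90)
(5*U)*n = (5*0)*(-90) = 0*(-90) = 0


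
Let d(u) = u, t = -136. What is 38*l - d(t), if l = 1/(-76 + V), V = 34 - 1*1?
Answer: 5810/43 ≈ 135.12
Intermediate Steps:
V = 33 (V = 34 - 1 = 33)
l = -1/43 (l = 1/(-76 + 33) = 1/(-43) = -1/43 ≈ -0.023256)
38*l - d(t) = 38*(-1/43) - 1*(-136) = -38/43 + 136 = 5810/43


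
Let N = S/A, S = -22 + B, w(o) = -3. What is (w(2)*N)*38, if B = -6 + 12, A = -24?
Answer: -76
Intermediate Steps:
B = 6
S = -16 (S = -22 + 6 = -16)
N = ⅔ (N = -16/(-24) = -16*(-1/24) = ⅔ ≈ 0.66667)
(w(2)*N)*38 = -3*⅔*38 = -2*38 = -76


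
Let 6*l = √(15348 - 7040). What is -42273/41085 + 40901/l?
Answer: -427/415 + 122703*√2077/2077 ≈ 2691.4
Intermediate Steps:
l = √2077/3 (l = √(15348 - 7040)/6 = √8308/6 = (2*√2077)/6 = √2077/3 ≈ 15.191)
-42273/41085 + 40901/l = -42273/41085 + 40901/((√2077/3)) = -42273*1/41085 + 40901*(3*√2077/2077) = -427/415 + 122703*√2077/2077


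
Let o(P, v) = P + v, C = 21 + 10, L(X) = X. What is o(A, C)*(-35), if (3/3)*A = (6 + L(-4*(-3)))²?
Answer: -12425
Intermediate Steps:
A = 324 (A = (6 - 4*(-3))² = (6 + 12)² = 18² = 324)
C = 31
o(A, C)*(-35) = (324 + 31)*(-35) = 355*(-35) = -12425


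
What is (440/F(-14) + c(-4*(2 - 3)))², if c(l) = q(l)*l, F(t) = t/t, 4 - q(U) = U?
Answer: 193600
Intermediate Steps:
q(U) = 4 - U
F(t) = 1
c(l) = l*(4 - l) (c(l) = (4 - l)*l = l*(4 - l))
(440/F(-14) + c(-4*(2 - 3)))² = (440/1 + (-4*(2 - 3))*(4 - (-4)*(2 - 3)))² = (440*1 + (-4*(-1))*(4 - (-4)*(-1)))² = (440 + 4*(4 - 1*4))² = (440 + 4*(4 - 4))² = (440 + 4*0)² = (440 + 0)² = 440² = 193600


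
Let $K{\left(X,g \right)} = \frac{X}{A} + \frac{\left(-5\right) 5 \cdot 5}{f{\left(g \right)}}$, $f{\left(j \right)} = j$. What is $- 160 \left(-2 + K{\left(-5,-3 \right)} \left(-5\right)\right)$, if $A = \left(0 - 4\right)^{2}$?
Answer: $\frac{100210}{3} \approx 33403.0$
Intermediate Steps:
$A = 16$ ($A = \left(-4\right)^{2} = 16$)
$K{\left(X,g \right)} = - \frac{125}{g} + \frac{X}{16}$ ($K{\left(X,g \right)} = \frac{X}{16} + \frac{\left(-5\right) 5 \cdot 5}{g} = X \frac{1}{16} + \frac{\left(-25\right) 5}{g} = \frac{X}{16} - \frac{125}{g} = - \frac{125}{g} + \frac{X}{16}$)
$- 160 \left(-2 + K{\left(-5,-3 \right)} \left(-5\right)\right) = - 160 \left(-2 + \left(- \frac{125}{-3} + \frac{1}{16} \left(-5\right)\right) \left(-5\right)\right) = - 160 \left(-2 + \left(\left(-125\right) \left(- \frac{1}{3}\right) - \frac{5}{16}\right) \left(-5\right)\right) = - 160 \left(-2 + \left(\frac{125}{3} - \frac{5}{16}\right) \left(-5\right)\right) = - 160 \left(-2 + \frac{1985}{48} \left(-5\right)\right) = - 160 \left(-2 - \frac{9925}{48}\right) = \left(-160\right) \left(- \frac{10021}{48}\right) = \frac{100210}{3}$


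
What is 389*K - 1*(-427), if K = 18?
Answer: 7429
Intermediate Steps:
389*K - 1*(-427) = 389*18 - 1*(-427) = 7002 + 427 = 7429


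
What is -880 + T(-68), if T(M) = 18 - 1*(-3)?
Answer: -859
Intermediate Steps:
T(M) = 21 (T(M) = 18 + 3 = 21)
-880 + T(-68) = -880 + 21 = -859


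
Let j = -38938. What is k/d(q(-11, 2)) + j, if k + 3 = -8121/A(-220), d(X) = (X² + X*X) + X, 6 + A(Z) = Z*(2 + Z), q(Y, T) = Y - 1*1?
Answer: -171785473045/4411768 ≈ -38938.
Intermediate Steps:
q(Y, T) = -1 + Y (q(Y, T) = Y - 1 = -1 + Y)
A(Z) = -6 + Z*(2 + Z)
d(X) = X + 2*X² (d(X) = (X² + X²) + X = 2*X² + X = X + 2*X²)
k = -151983/47954 (k = -3 - 8121/(-6 + (-220)² + 2*(-220)) = -3 - 8121/(-6 + 48400 - 440) = -3 - 8121/47954 = -151983/47954 ≈ -3.1693)
k/d(q(-11, 2)) + j = -151983*1/((1 + 2*(-1 - 11))*(-1 - 11))/47954 - 38938 = -151983*(-1/(12*(1 + 2*(-12))))/47954 - 38938 = -151983*(-1/(12*(1 - 24)))/47954 - 38938 = -151983/(47954*((-12*(-23)))) - 38938 = -151983/47954/276 - 38938 = -151983/47954*1/276 - 38938 = -50661/4411768 - 38938 = -171785473045/4411768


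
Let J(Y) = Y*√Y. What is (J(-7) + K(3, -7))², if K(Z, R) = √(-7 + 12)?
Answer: -338 - 14*I*√35 ≈ -338.0 - 82.825*I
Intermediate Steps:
K(Z, R) = √5
J(Y) = Y^(3/2)
(J(-7) + K(3, -7))² = ((-7)^(3/2) + √5)² = (-7*I*√7 + √5)² = (√5 - 7*I*√7)²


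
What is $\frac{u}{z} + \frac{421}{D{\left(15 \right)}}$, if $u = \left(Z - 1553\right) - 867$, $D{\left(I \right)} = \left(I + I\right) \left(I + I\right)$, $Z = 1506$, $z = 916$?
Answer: $- \frac{109241}{206100} \approx -0.53004$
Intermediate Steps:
$D{\left(I \right)} = 4 I^{2}$ ($D{\left(I \right)} = 2 I 2 I = 4 I^{2}$)
$u = -914$ ($u = \left(1506 - 1553\right) - 867 = -47 - 867 = -914$)
$\frac{u}{z} + \frac{421}{D{\left(15 \right)}} = - \frac{914}{916} + \frac{421}{4 \cdot 15^{2}} = \left(-914\right) \frac{1}{916} + \frac{421}{4 \cdot 225} = - \frac{457}{458} + \frac{421}{900} = - \frac{109241}{206100}$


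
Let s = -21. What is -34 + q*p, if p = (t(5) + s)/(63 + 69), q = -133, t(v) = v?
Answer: -590/33 ≈ -17.879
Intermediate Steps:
p = -4/33 (p = (5 - 21)/(63 + 69) = -16/132 = -16*1/132 = -4/33 ≈ -0.12121)
-34 + q*p = -34 - 133*(-4/33) = -34 + 532/33 = -590/33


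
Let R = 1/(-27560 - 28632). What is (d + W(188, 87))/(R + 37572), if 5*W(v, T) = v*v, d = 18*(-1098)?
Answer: -3566843392/10556229115 ≈ -0.33789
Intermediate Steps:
R = -1/56192 (R = 1/(-56192) = -1/56192 ≈ -1.7796e-5)
d = -19764
W(v, T) = v²/5 (W(v, T) = (v*v)/5 = v²/5)
(d + W(188, 87))/(R + 37572) = (-19764 + (⅕)*188²)/(-1/56192 + 37572) = (-19764 + (⅕)*35344)/(2111245823/56192) = (-19764 + 35344/5)*(56192/2111245823) = -63476/5*56192/2111245823 = -3566843392/10556229115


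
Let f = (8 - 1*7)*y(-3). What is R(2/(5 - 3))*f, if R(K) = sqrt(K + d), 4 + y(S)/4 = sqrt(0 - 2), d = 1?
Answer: -16*sqrt(2) + 8*I ≈ -22.627 + 8.0*I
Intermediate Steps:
y(S) = -16 + 4*I*sqrt(2) (y(S) = -16 + 4*sqrt(0 - 2) = -16 + 4*sqrt(-2) = -16 + 4*(I*sqrt(2)) = -16 + 4*I*sqrt(2))
f = -16 + 4*I*sqrt(2) (f = (8 - 1*7)*(-16 + 4*I*sqrt(2)) = (8 - 7)*(-16 + 4*I*sqrt(2)) = 1*(-16 + 4*I*sqrt(2)) = -16 + 4*I*sqrt(2) ≈ -16.0 + 5.6569*I)
R(K) = sqrt(1 + K) (R(K) = sqrt(K + 1) = sqrt(1 + K))
R(2/(5 - 3))*f = sqrt(1 + 2/(5 - 3))*(-16 + 4*I*sqrt(2)) = sqrt(1 + 2/2)*(-16 + 4*I*sqrt(2)) = sqrt(1 + 2*(1/2))*(-16 + 4*I*sqrt(2)) = sqrt(1 + 1)*(-16 + 4*I*sqrt(2)) = sqrt(2)*(-16 + 4*I*sqrt(2))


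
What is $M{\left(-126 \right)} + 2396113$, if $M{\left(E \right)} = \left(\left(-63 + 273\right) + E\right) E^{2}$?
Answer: $3729697$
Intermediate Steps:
$M{\left(E \right)} = E^{2} \left(210 + E\right)$ ($M{\left(E \right)} = \left(210 + E\right) E^{2} = E^{2} \left(210 + E\right)$)
$M{\left(-126 \right)} + 2396113 = \left(-126\right)^{2} \left(210 - 126\right) + 2396113 = 15876 \cdot 84 + 2396113 = 1333584 + 2396113 = 3729697$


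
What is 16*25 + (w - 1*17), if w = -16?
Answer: 367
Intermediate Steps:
16*25 + (w - 1*17) = 16*25 + (-16 - 1*17) = 400 + (-16 - 17) = 400 - 33 = 367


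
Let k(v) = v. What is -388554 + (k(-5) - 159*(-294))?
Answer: -341813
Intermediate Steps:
-388554 + (k(-5) - 159*(-294)) = -388554 + (-5 - 159*(-294)) = -388554 + (-5 + 46746) = -388554 + 46741 = -341813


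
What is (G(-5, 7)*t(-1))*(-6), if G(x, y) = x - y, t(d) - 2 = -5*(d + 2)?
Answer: -216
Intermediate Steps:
t(d) = -8 - 5*d (t(d) = 2 - 5*(d + 2) = 2 - 5*(2 + d) = 2 + (-10 - 5*d) = -8 - 5*d)
(G(-5, 7)*t(-1))*(-6) = ((-5 - 1*7)*(-8 - 5*(-1)))*(-6) = ((-5 - 7)*(-8 + 5))*(-6) = -12*(-3)*(-6) = 36*(-6) = -216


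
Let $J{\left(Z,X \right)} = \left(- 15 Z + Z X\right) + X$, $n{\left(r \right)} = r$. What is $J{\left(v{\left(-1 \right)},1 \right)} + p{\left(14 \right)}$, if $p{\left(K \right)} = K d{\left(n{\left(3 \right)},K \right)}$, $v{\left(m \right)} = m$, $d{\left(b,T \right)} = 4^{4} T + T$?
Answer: $50387$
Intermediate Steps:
$d{\left(b,T \right)} = 257 T$ ($d{\left(b,T \right)} = 256 T + T = 257 T$)
$J{\left(Z,X \right)} = X - 15 Z + X Z$ ($J{\left(Z,X \right)} = \left(- 15 Z + X Z\right) + X = X - 15 Z + X Z$)
$p{\left(K \right)} = 257 K^{2}$ ($p{\left(K \right)} = K 257 K = 257 K^{2}$)
$J{\left(v{\left(-1 \right)},1 \right)} + p{\left(14 \right)} = \left(1 - -15 + 1 \left(-1\right)\right) + 257 \cdot 14^{2} = \left(1 + 15 - 1\right) + 257 \cdot 196 = 15 + 50372 = 50387$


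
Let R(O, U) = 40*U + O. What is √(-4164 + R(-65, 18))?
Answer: 11*I*√29 ≈ 59.237*I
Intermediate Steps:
R(O, U) = O + 40*U
√(-4164 + R(-65, 18)) = √(-4164 + (-65 + 40*18)) = √(-4164 + (-65 + 720)) = √(-4164 + 655) = √(-3509) = 11*I*√29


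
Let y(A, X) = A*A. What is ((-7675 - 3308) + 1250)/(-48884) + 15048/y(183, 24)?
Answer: 117950541/181897364 ≈ 0.64845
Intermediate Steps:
y(A, X) = A²
((-7675 - 3308) + 1250)/(-48884) + 15048/y(183, 24) = ((-7675 - 3308) + 1250)/(-48884) + 15048/(183²) = (-10983 + 1250)*(-1/48884) + 15048/33489 = -9733*(-1/48884) + 15048*(1/33489) = 9733/48884 + 1672/3721 = 117950541/181897364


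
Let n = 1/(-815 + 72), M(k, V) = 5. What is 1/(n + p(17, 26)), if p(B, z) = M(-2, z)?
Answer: 743/3714 ≈ 0.20005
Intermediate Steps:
p(B, z) = 5
n = -1/743 (n = 1/(-743) = -1/743 ≈ -0.0013459)
1/(n + p(17, 26)) = 1/(-1/743 + 5) = 1/(3714/743) = 743/3714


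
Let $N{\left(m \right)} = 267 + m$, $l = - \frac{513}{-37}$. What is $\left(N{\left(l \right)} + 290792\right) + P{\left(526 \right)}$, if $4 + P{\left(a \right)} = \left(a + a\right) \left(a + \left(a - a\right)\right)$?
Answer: $\frac{31243572}{37} \approx 8.4442 \cdot 10^{5}$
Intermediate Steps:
$l = \frac{513}{37}$ ($l = \left(-513\right) \left(- \frac{1}{37}\right) = \frac{513}{37} \approx 13.865$)
$P{\left(a \right)} = -4 + 2 a^{2}$ ($P{\left(a \right)} = -4 + \left(a + a\right) \left(a + \left(a - a\right)\right) = -4 + 2 a \left(a + 0\right) = -4 + 2 a a = -4 + 2 a^{2}$)
$\left(N{\left(l \right)} + 290792\right) + P{\left(526 \right)} = \left(\left(267 + \frac{513}{37}\right) + 290792\right) - \left(4 - 2 \cdot 526^{2}\right) = \left(\frac{10392}{37} + 290792\right) + \left(-4 + 2 \cdot 276676\right) = \frac{10769696}{37} + \left(-4 + 553352\right) = \frac{10769696}{37} + 553348 = \frac{31243572}{37}$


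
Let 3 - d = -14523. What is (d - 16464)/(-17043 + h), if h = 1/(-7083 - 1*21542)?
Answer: 27737625/243927938 ≈ 0.11371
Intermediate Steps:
d = 14526 (d = 3 - 1*(-14523) = 3 + 14523 = 14526)
h = -1/28625 (h = 1/(-7083 - 21542) = 1/(-28625) = -1/28625 ≈ -3.4934e-5)
(d - 16464)/(-17043 + h) = (14526 - 16464)/(-17043 - 1/28625) = -1938/(-487855876/28625) = -1938*(-28625/487855876) = 27737625/243927938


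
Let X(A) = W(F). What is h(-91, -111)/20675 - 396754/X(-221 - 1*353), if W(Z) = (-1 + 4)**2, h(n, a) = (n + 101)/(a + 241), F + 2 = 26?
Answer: -106637556341/2418975 ≈ -44084.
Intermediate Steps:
F = 24 (F = -2 + 26 = 24)
h(n, a) = (101 + n)/(241 + a)
W(Z) = 9 (W(Z) = 3**2 = 9)
X(A) = 9
h(-91, -111)/20675 - 396754/X(-221 - 1*353) = ((101 - 91)/(241 - 111))/20675 - 396754/9 = (10/130)*(1/20675) - 396754*1/9 = ((1/130)*10)*(1/20675) - 396754/9 = (1/13)*(1/20675) - 396754/9 = 1/268775 - 396754/9 = -106637556341/2418975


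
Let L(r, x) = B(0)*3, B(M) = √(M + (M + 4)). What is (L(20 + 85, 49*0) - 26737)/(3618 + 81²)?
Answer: -26731/10179 ≈ -2.6261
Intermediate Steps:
B(M) = √(4 + 2*M) (B(M) = √(M + (4 + M)) = √(4 + 2*M))
L(r, x) = 6 (L(r, x) = √(4 + 2*0)*3 = √(4 + 0)*3 = √4*3 = 2*3 = 6)
(L(20 + 85, 49*0) - 26737)/(3618 + 81²) = (6 - 26737)/(3618 + 81²) = -26731/(3618 + 6561) = -26731/10179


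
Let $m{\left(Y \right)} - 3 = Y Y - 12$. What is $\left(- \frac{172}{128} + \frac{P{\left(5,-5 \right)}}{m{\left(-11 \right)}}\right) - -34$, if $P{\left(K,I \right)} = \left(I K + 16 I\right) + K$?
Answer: $\frac{7115}{224} \approx 31.763$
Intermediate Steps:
$P{\left(K,I \right)} = K + 16 I + I K$ ($P{\left(K,I \right)} = \left(16 I + I K\right) + K = K + 16 I + I K$)
$m{\left(Y \right)} = -9 + Y^{2}$ ($m{\left(Y \right)} = 3 + \left(Y Y - 12\right) = 3 + \left(Y^{2} - 12\right) = 3 + \left(-12 + Y^{2}\right) = -9 + Y^{2}$)
$\left(- \frac{172}{128} + \frac{P{\left(5,-5 \right)}}{m{\left(-11 \right)}}\right) - -34 = \left(- \frac{172}{128} + \frac{5 + 16 \left(-5\right) - 25}{-9 + \left(-11\right)^{2}}\right) - -34 = \left(\left(-172\right) \frac{1}{128} + \frac{5 - 80 - 25}{-9 + 121}\right) + 34 = \left(- \frac{43}{32} - \frac{100}{112}\right) + 34 = \left(- \frac{43}{32} - \frac{25}{28}\right) + 34 = - \frac{501}{224} + 34 = \frac{7115}{224}$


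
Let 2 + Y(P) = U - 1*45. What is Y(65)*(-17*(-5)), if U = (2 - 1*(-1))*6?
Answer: -2465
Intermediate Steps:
U = 18 (U = (2 + 1)*6 = 3*6 = 18)
Y(P) = -29 (Y(P) = -2 + (18 - 1*45) = -2 + (18 - 45) = -2 - 27 = -29)
Y(65)*(-17*(-5)) = -(-493)*(-5) = -29*85 = -2465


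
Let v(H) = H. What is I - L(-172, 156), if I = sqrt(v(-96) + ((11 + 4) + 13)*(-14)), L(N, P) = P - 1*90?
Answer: -66 + 2*I*sqrt(122) ≈ -66.0 + 22.091*I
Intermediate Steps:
L(N, P) = -90 + P (L(N, P) = P - 90 = -90 + P)
I = 2*I*sqrt(122) (I = sqrt(-96 + ((11 + 4) + 13)*(-14)) = sqrt(-96 + (15 + 13)*(-14)) = sqrt(-96 + 28*(-14)) = sqrt(-96 - 392) = sqrt(-488) = 2*I*sqrt(122) ≈ 22.091*I)
I - L(-172, 156) = 2*I*sqrt(122) - (-90 + 156) = 2*I*sqrt(122) - 1*66 = 2*I*sqrt(122) - 66 = -66 + 2*I*sqrt(122)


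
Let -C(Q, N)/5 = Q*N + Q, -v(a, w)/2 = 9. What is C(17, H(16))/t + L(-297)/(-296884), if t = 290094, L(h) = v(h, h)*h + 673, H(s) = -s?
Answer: -32560683/2050577788 ≈ -0.015879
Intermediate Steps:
v(a, w) = -18 (v(a, w) = -2*9 = -18)
L(h) = 673 - 18*h (L(h) = -18*h + 673 = 673 - 18*h)
C(Q, N) = -5*Q - 5*N*Q (C(Q, N) = -5*(Q*N + Q) = -5*(N*Q + Q) = -5*(Q + N*Q) = -5*Q - 5*N*Q)
C(17, H(16))/t + L(-297)/(-296884) = -5*17*(1 - 1*16)/290094 + (673 - 18*(-297))/(-296884) = -5*17*(1 - 16)*(1/290094) + (673 + 5346)*(-1/296884) = -5*17*(-15)*(1/290094) + 6019*(-1/296884) = 1275*(1/290094) - 6019/296884 = 425/96698 - 6019/296884 = -32560683/2050577788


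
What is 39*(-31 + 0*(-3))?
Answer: -1209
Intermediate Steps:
39*(-31 + 0*(-3)) = 39*(-31 + 0) = 39*(-31) = -1209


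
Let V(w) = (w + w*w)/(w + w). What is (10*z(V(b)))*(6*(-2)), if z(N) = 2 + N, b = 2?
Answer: -420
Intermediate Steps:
V(w) = (w + w²)/(2*w) (V(w) = (w + w²)/((2*w)) = (w + w²)*(1/(2*w)) = (w + w²)/(2*w))
(10*z(V(b)))*(6*(-2)) = (10*(2 + (½ + (½)*2)))*(6*(-2)) = (10*(2 + (½ + 1)))*(-12) = (10*(2 + 3/2))*(-12) = (10*(7/2))*(-12) = 35*(-12) = -420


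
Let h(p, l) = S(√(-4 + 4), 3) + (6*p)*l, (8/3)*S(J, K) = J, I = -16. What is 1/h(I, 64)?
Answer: -1/6144 ≈ -0.00016276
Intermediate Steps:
S(J, K) = 3*J/8
h(p, l) = 6*l*p (h(p, l) = 3*√(-4 + 4)/8 + (6*p)*l = 3*√0/8 + 6*l*p = (3/8)*0 + 6*l*p = 0 + 6*l*p = 6*l*p)
1/h(I, 64) = 1/(6*64*(-16)) = 1/(-6144) = -1/6144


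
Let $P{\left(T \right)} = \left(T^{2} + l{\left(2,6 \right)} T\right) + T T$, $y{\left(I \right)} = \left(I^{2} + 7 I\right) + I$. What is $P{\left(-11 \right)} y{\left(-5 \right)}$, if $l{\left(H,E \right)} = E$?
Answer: $-2640$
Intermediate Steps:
$y{\left(I \right)} = I^{2} + 8 I$
$P{\left(T \right)} = 2 T^{2} + 6 T$ ($P{\left(T \right)} = \left(T^{2} + 6 T\right) + T T = \left(T^{2} + 6 T\right) + T^{2} = 2 T^{2} + 6 T$)
$P{\left(-11 \right)} y{\left(-5 \right)} = 2 \left(-11\right) \left(3 - 11\right) \left(- 5 \left(8 - 5\right)\right) = 2 \left(-11\right) \left(-8\right) \left(\left(-5\right) 3\right) = 176 \left(-15\right) = -2640$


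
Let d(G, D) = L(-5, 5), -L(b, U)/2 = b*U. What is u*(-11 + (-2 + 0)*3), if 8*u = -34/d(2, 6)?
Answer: 289/200 ≈ 1.4450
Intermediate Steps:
L(b, U) = -2*U*b (L(b, U) = -2*b*U = -2*U*b)
d(G, D) = 50 (d(G, D) = -2*5*(-5) = 50)
u = -17/200 (u = (-34/50)/8 = (-34*1/50)/8 = (1/8)*(-17/25) = -17/200 ≈ -0.085000)
u*(-11 + (-2 + 0)*3) = -17*(-11 + (-2 + 0)*3)/200 = -17*(-11 - 2*3)/200 = -17*(-11 - 6)/200 = -17/200*(-17) = 289/200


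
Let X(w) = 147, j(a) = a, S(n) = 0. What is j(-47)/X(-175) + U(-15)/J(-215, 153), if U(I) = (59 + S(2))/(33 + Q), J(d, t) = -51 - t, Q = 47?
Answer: -258571/799680 ≈ -0.32334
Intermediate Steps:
U(I) = 59/80 (U(I) = (59 + 0)/(33 + 47) = 59/80)
j(-47)/X(-175) + U(-15)/J(-215, 153) = -47/147 + 59/(80*(-51 - 1*153)) = -47*1/147 + 59/(80*(-51 - 153)) = -47/147 + (59/80)/(-204) = -47/147 + (59/80)*(-1/204) = -47/147 - 59/16320 = -258571/799680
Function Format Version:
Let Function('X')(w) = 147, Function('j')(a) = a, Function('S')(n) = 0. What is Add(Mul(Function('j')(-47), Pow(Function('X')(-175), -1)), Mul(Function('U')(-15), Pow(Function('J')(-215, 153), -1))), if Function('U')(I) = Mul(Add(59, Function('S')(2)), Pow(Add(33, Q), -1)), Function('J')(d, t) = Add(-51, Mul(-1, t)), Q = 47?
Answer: Rational(-258571, 799680) ≈ -0.32334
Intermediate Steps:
Function('U')(I) = Rational(59, 80) (Function('U')(I) = Mul(Add(59, 0), Pow(Add(33, 47), -1)) = Mul(59, Pow(80, -1)) = Mul(59, Rational(1, 80)) = Rational(59, 80))
Add(Mul(Function('j')(-47), Pow(Function('X')(-175), -1)), Mul(Function('U')(-15), Pow(Function('J')(-215, 153), -1))) = Add(Mul(-47, Pow(147, -1)), Mul(Rational(59, 80), Pow(Add(-51, Mul(-1, 153)), -1))) = Add(Mul(-47, Rational(1, 147)), Mul(Rational(59, 80), Pow(Add(-51, -153), -1))) = Add(Rational(-47, 147), Mul(Rational(59, 80), Pow(-204, -1))) = Add(Rational(-47, 147), Mul(Rational(59, 80), Rational(-1, 204))) = Add(Rational(-47, 147), Rational(-59, 16320)) = Rational(-258571, 799680)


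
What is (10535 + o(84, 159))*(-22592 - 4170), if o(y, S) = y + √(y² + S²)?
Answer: -284185678 - 80286*√3593 ≈ -2.8900e+8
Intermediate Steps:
o(y, S) = y + √(S² + y²)
(10535 + o(84, 159))*(-22592 - 4170) = (10535 + (84 + √(159² + 84²)))*(-22592 - 4170) = (10535 + (84 + √(25281 + 7056)))*(-26762) = (10535 + (84 + √32337))*(-26762) = (10535 + (84 + 3*√3593))*(-26762) = (10619 + 3*√3593)*(-26762) = -284185678 - 80286*√3593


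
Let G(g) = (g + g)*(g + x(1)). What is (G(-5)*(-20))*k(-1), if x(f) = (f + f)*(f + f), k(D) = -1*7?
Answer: 1400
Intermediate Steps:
k(D) = -7
x(f) = 4*f**2 (x(f) = (2*f)*(2*f) = 4*f**2)
G(g) = 2*g*(4 + g) (G(g) = (g + g)*(g + 4*1**2) = (2*g)*(g + 4*1) = (2*g)*(g + 4) = (2*g)*(4 + g) = 2*g*(4 + g))
(G(-5)*(-20))*k(-1) = ((2*(-5)*(4 - 5))*(-20))*(-7) = ((2*(-5)*(-1))*(-20))*(-7) = (10*(-20))*(-7) = -200*(-7) = 1400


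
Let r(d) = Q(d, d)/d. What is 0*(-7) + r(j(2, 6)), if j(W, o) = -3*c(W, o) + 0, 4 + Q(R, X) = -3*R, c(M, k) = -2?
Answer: -11/3 ≈ -3.6667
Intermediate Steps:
Q(R, X) = -4 - 3*R
j(W, o) = 6 (j(W, o) = -3*(-2) + 0 = 6 + 0 = 6)
r(d) = (-4 - 3*d)/d
0*(-7) + r(j(2, 6)) = 0*(-7) + (-3 - 4/6) = 0 + (-3 - 4*⅙) = 0 + (-3 - ⅔) = 0 - 11/3 = -11/3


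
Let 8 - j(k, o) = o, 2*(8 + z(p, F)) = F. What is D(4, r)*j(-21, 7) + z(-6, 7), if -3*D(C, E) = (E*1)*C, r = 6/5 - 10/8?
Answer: -133/30 ≈ -4.4333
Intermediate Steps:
z(p, F) = -8 + F/2
j(k, o) = 8 - o
r = -1/20 (r = 6*(⅕) - 10*⅛ = 6/5 - 5/4 = -1/20 ≈ -0.050000)
D(C, E) = -C*E/3 (D(C, E) = -E*1*C/3 = -E*C/3 = -C*E/3)
D(4, r)*j(-21, 7) + z(-6, 7) = (-⅓*4*(-1/20))*(8 - 1*7) + (-8 + (½)*7) = (8 - 7)/15 + (-8 + 7/2) = (1/15)*1 - 9/2 = 1/15 - 9/2 = -133/30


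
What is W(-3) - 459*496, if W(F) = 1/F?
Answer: -682993/3 ≈ -2.2766e+5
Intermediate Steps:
W(-3) - 459*496 = 1/(-3) - 459*496 = -⅓ - 227664 = -682993/3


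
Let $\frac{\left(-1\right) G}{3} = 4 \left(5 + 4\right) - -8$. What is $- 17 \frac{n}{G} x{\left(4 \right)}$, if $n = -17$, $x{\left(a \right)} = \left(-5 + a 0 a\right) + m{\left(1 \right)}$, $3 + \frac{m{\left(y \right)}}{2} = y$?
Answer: $\frac{867}{44} \approx 19.705$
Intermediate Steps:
$m{\left(y \right)} = -6 + 2 y$
$x{\left(a \right)} = -9$ ($x{\left(a \right)} = \left(-5 + a 0 a\right) + \left(-6 + 2 \cdot 1\right) = \left(-5 + 0 a\right) + \left(-6 + 2\right) = \left(-5 + 0\right) - 4 = -5 - 4 = -9$)
$G = -132$ ($G = - 3 \left(4 \left(5 + 4\right) - -8\right) = - 3 \left(4 \cdot 9 + 8\right) = - 3 \left(36 + 8\right) = \left(-3\right) 44 = -132$)
$- 17 \frac{n}{G} x{\left(4 \right)} = - 17 \left(- \frac{17}{-132}\right) \left(-9\right) = - 17 \left(\left(-17\right) \left(- \frac{1}{132}\right)\right) \left(-9\right) = \left(-17\right) \frac{17}{132} \left(-9\right) = \left(- \frac{289}{132}\right) \left(-9\right) = \frac{867}{44}$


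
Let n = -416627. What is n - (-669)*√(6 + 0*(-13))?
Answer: -416627 + 669*√6 ≈ -4.1499e+5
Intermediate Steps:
n - (-669)*√(6 + 0*(-13)) = -416627 - (-669)*√(6 + 0*(-13)) = -416627 - (-669)*√(6 + 0) = -416627 - (-669)*√6 = -416627 + 669*√6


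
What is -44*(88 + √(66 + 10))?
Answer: -3872 - 88*√19 ≈ -4255.6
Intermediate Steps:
-44*(88 + √(66 + 10)) = -44*(88 + √76) = -44*(88 + 2*√19) = -3872 - 88*√19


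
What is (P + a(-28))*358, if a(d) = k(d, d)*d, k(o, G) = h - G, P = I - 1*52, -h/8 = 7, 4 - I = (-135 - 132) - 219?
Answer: 437476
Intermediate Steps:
I = 490 (I = 4 - ((-135 - 132) - 219) = 4 - (-267 - 219) = 4 - 1*(-486) = 4 + 486 = 490)
h = -56 (h = -8*7 = -56)
P = 438 (P = 490 - 1*52 = 490 - 52 = 438)
k(o, G) = -56 - G
a(d) = d*(-56 - d) (a(d) = (-56 - d)*d = d*(-56 - d))
(P + a(-28))*358 = (438 - 1*(-28)*(56 - 28))*358 = (438 - 1*(-28)*28)*358 = (438 + 784)*358 = 1222*358 = 437476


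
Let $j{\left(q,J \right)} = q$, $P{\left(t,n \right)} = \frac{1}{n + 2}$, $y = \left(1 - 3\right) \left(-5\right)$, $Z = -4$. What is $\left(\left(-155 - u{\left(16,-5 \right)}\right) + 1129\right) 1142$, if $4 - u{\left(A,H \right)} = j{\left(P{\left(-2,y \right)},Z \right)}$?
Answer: $\frac{6647011}{6} \approx 1.1078 \cdot 10^{6}$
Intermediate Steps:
$y = 10$ ($y = \left(-2\right) \left(-5\right) = 10$)
$P{\left(t,n \right)} = \frac{1}{2 + n}$
$u{\left(A,H \right)} = \frac{47}{12}$ ($u{\left(A,H \right)} = 4 - \frac{1}{2 + 10} = 4 - \frac{1}{12} = \frac{47}{12}$)
$\left(\left(-155 - u{\left(16,-5 \right)}\right) + 1129\right) 1142 = \left(\left(-155 - \frac{47}{12}\right) + 1129\right) 1142 = \left(- \frac{1907}{12} + 1129\right) 1142 = \frac{11641}{12} \cdot 1142 = \frac{6647011}{6}$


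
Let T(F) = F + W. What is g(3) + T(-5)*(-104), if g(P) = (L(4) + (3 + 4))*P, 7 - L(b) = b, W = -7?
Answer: 1278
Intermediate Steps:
L(b) = 7 - b
T(F) = -7 + F (T(F) = F - 7 = -7 + F)
g(P) = 10*P (g(P) = ((7 - 1*4) + (3 + 4))*P = ((7 - 4) + 7)*P = (3 + 7)*P = 10*P)
g(3) + T(-5)*(-104) = 10*3 + (-7 - 5)*(-104) = 30 - 12*(-104) = 30 + 1248 = 1278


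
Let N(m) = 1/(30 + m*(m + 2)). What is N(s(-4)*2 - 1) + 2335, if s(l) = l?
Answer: 217156/93 ≈ 2335.0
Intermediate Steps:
N(m) = 1/(30 + m*(2 + m))
N(s(-4)*2 - 1) + 2335 = 1/(30 + (-4*2 - 1)² + 2*(-4*2 - 1)) + 2335 = 1/(30 + (-8 - 1)² + 2*(-8 - 1)) + 2335 = 1/(30 + (-9)² + 2*(-9)) + 2335 = 1/(30 + 81 - 18) + 2335 = 1/93 + 2335 = 217156/93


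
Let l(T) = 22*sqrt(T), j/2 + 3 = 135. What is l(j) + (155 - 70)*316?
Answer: 26860 + 44*sqrt(66) ≈ 27217.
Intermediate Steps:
j = 264 (j = -6 + 2*135 = -6 + 270 = 264)
l(j) + (155 - 70)*316 = 22*sqrt(264) + (155 - 70)*316 = 22*(2*sqrt(66)) + 85*316 = 44*sqrt(66) + 26860 = 26860 + 44*sqrt(66)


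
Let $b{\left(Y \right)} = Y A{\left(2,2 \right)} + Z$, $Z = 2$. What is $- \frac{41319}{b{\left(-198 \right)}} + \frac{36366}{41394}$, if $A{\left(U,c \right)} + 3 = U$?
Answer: $- \frac{283847581}{1379800} \approx -205.72$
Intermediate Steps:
$A{\left(U,c \right)} = -3 + U$
$b{\left(Y \right)} = 2 - Y$ ($b{\left(Y \right)} = Y \left(-3 + 2\right) + 2 = Y \left(-1\right) + 2 = - Y + 2 = 2 - Y$)
$- \frac{41319}{b{\left(-198 \right)}} + \frac{36366}{41394} = - \frac{41319}{2 - -198} + \frac{36366}{41394} = - \frac{41319}{2 + 198} + 36366 \cdot \frac{1}{41394} = - \frac{41319}{200} + \frac{6061}{6899} = - \frac{283847581}{1379800}$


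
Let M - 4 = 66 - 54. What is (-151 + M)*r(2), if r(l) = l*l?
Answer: -540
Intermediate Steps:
r(l) = l²
M = 16 (M = 4 + (66 - 54) = 4 + 12 = 16)
(-151 + M)*r(2) = (-151 + 16)*2² = -135*4 = -540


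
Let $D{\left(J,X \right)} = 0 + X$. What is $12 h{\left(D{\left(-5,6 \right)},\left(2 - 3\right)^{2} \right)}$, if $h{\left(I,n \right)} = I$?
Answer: $72$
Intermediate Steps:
$D{\left(J,X \right)} = X$
$12 h{\left(D{\left(-5,6 \right)},\left(2 - 3\right)^{2} \right)} = 12 \cdot 6 = 72$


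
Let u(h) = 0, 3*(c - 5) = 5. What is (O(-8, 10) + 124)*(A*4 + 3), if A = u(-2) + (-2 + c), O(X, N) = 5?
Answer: 2795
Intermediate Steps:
c = 20/3 (c = 5 + (⅓)*5 = 5 + 5/3 = 20/3 ≈ 6.6667)
A = 14/3 (A = 0 + (-2 + 20/3) = 0 + 14/3 = 14/3 ≈ 4.6667)
(O(-8, 10) + 124)*(A*4 + 3) = (5 + 124)*((14/3)*4 + 3) = 129*(56/3 + 3) = 129*(65/3) = 2795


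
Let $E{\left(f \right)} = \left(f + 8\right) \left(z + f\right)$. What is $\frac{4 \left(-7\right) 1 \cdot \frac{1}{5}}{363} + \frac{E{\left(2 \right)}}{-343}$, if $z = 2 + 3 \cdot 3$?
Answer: $- \frac{245554}{622545} \approx -0.39444$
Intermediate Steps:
$z = 11$ ($z = 2 + 9 = 11$)
$E{\left(f \right)} = \left(8 + f\right) \left(11 + f\right)$ ($E{\left(f \right)} = \left(f + 8\right) \left(11 + f\right) = \left(8 + f\right) \left(11 + f\right)$)
$\frac{4 \left(-7\right) 1 \cdot \frac{1}{5}}{363} + \frac{E{\left(2 \right)}}{-343} = \frac{4 \left(-7\right) 1 \cdot \frac{1}{5}}{363} + \frac{88 + 2^{2} + 19 \cdot 2}{-343} = - 28 \cdot 1 \cdot \frac{1}{5} \cdot \frac{1}{363} + \left(88 + 4 + 38\right) \left(- \frac{1}{343}\right) = \left(-28\right) \frac{1}{5} \cdot \frac{1}{363} + 130 \left(- \frac{1}{343}\right) = \left(- \frac{28}{5}\right) \frac{1}{363} - \frac{130}{343} = - \frac{28}{1815} - \frac{130}{343} = - \frac{245554}{622545}$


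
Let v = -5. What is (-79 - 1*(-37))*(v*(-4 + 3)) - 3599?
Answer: -3809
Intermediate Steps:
(-79 - 1*(-37))*(v*(-4 + 3)) - 3599 = (-79 - 1*(-37))*(-5*(-4 + 3)) - 3599 = (-79 + 37)*(-5*(-1)) - 3599 = -42*5 - 3599 = -210 - 3599 = -3809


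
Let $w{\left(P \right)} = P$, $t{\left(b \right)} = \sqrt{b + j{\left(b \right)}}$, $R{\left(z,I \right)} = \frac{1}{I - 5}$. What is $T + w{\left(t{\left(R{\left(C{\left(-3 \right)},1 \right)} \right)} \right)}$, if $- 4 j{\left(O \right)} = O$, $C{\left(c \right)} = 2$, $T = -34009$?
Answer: $-34009 + \frac{i \sqrt{3}}{4} \approx -34009.0 + 0.43301 i$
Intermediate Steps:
$j{\left(O \right)} = - \frac{O}{4}$
$R{\left(z,I \right)} = \frac{1}{-5 + I}$
$t{\left(b \right)} = \frac{\sqrt{3} \sqrt{b}}{2}$ ($t{\left(b \right)} = \sqrt{b - \frac{b}{4}} = \sqrt{\frac{3 b}{4}} = \frac{\sqrt{3} \sqrt{b}}{2}$)
$T + w{\left(t{\left(R{\left(C{\left(-3 \right)},1 \right)} \right)} \right)} = -34009 + \frac{\sqrt{3} \sqrt{\frac{1}{-5 + 1}}}{2} = -34009 + \frac{\sqrt{3} \sqrt{\frac{1}{-4}}}{2} = -34009 + \frac{\sqrt{3} \sqrt{- \frac{1}{4}}}{2} = -34009 + \frac{\sqrt{3} \frac{i}{2}}{2} = -34009 + \frac{i \sqrt{3}}{4}$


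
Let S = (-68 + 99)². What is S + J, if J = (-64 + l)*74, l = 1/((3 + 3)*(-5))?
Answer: -56662/15 ≈ -3777.5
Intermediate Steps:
l = -1/30 (l = 1/(6*(-5)) = 1/(-30) = -1/30 ≈ -0.033333)
S = 961 (S = 31² = 961)
J = -71077/15 (J = (-64 - 1/30)*74 = -1921/30*74 = -71077/15 ≈ -4738.5)
S + J = 961 - 71077/15 = -56662/15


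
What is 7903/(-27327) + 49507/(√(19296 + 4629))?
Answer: -7903/27327 + 49507*√957/4785 ≈ 319.78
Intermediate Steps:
7903/(-27327) + 49507/(√(19296 + 4629)) = 7903*(-1/27327) + 49507/(√23925) = -7903/27327 + 49507/((5*√957)) = -7903/27327 + 49507*(√957/4785) = -7903/27327 + 49507*√957/4785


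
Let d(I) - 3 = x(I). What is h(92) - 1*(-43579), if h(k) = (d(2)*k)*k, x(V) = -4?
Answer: 35115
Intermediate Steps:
d(I) = -1 (d(I) = 3 - 4 = -1)
h(k) = -k² (h(k) = (-k)*k = -k²)
h(92) - 1*(-43579) = -1*92² - 1*(-43579) = -1*8464 + 43579 = -8464 + 43579 = 35115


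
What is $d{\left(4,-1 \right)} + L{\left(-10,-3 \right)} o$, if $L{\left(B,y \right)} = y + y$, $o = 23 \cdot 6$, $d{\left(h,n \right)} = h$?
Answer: $-824$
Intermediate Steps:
$o = 138$
$L{\left(B,y \right)} = 2 y$
$d{\left(4,-1 \right)} + L{\left(-10,-3 \right)} o = 4 + 2 \left(-3\right) 138 = 4 - 828 = -824$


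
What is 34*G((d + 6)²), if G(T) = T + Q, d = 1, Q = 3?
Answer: 1768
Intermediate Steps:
G(T) = 3 + T (G(T) = T + 3 = 3 + T)
34*G((d + 6)²) = 34*(3 + (1 + 6)²) = 34*(3 + 7²) = 34*(3 + 49) = 34*52 = 1768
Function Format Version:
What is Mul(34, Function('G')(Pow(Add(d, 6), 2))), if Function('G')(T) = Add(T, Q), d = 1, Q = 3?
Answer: 1768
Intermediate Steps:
Function('G')(T) = Add(3, T) (Function('G')(T) = Add(T, 3) = Add(3, T))
Mul(34, Function('G')(Pow(Add(d, 6), 2))) = Mul(34, Add(3, Pow(Add(1, 6), 2))) = Mul(34, Add(3, Pow(7, 2))) = Mul(34, Add(3, 49)) = Mul(34, 52) = 1768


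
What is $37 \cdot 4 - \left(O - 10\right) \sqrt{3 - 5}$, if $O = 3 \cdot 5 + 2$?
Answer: $148 - 7 i \sqrt{2} \approx 148.0 - 9.8995 i$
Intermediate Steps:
$O = 17$ ($O = 15 + 2 = 17$)
$37 \cdot 4 - \left(O - 10\right) \sqrt{3 - 5} = 37 \cdot 4 - \left(17 - 10\right) \sqrt{3 - 5} = 148 - 7 \sqrt{-2} = 148 - 7 i \sqrt{2}$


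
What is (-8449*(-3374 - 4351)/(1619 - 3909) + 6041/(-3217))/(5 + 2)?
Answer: -5999505109/1473386 ≈ -4071.9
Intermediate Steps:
(-8449*(-3374 - 4351)/(1619 - 3909) + 6041/(-3217))/(5 + 2) = (-8449/((-2290/(-7725))) + 6041*(-1/3217))/7 = (-8449/((-2290*(-1/7725))) - 6041/3217)*(1/7) = (-8449/458/1545 - 6041/3217)*(1/7) = (-8449*1545/458 - 6041/3217)*(1/7) = (-13053705/458 - 6041/3217)*(1/7) = -41996535763/1473386*1/7 = -5999505109/1473386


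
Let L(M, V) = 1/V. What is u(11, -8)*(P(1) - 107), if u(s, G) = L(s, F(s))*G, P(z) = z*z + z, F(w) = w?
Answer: 840/11 ≈ 76.364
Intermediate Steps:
P(z) = z + z² (P(z) = z² + z = z + z²)
u(s, G) = G/s
u(11, -8)*(P(1) - 107) = (-8/11)*(1*(1 + 1) - 107) = (-8*1/11)*(1*2 - 107) = -8*(2 - 107)/11 = -8/11*(-105) = 840/11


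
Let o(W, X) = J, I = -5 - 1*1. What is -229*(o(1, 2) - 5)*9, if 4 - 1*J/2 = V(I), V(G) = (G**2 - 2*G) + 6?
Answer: 216405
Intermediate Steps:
I = -6 (I = -5 - 1 = -6)
V(G) = 6 + G**2 - 2*G
J = -100 (J = 8 - 2*(6 + (-6)**2 - 2*(-6)) = 8 - 2*(6 + 36 + 12) = 8 - 2*54 = 8 - 108 = -100)
o(W, X) = -100
-229*(o(1, 2) - 5)*9 = -229*(-100 - 5)*9 = -(-24045)*9 = -229*(-945) = 216405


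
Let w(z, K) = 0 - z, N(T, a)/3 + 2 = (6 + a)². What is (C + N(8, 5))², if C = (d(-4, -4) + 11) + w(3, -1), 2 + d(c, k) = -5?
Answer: 128164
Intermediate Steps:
d(c, k) = -7 (d(c, k) = -2 - 5 = -7)
N(T, a) = -6 + 3*(6 + a)²
w(z, K) = -z
C = 1 (C = (-7 + 11) - 1*3 = 4 - 3 = 1)
(C + N(8, 5))² = (1 + (-6 + 3*(6 + 5)²))² = (1 + (-6 + 3*11²))² = (1 + (-6 + 3*121))² = (1 + (-6 + 363))² = (1 + 357)² = 358² = 128164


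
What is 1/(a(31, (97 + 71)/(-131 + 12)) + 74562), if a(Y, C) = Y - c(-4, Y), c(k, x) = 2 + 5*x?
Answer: 1/74436 ≈ 1.3434e-5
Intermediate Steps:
a(Y, C) = -2 - 4*Y (a(Y, C) = Y - (2 + 5*Y) = Y + (-2 - 5*Y) = -2 - 4*Y)
1/(a(31, (97 + 71)/(-131 + 12)) + 74562) = 1/((-2 - 4*31) + 74562) = 1/((-2 - 124) + 74562) = 1/(-126 + 74562) = 1/74436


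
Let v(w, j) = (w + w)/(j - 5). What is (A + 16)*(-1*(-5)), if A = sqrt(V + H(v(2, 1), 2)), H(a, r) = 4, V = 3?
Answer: 80 + 5*sqrt(7) ≈ 93.229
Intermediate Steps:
v(w, j) = 2*w/(-5 + j) (v(w, j) = (2*w)/(-5 + j) = 2*w/(-5 + j))
A = sqrt(7) (A = sqrt(3 + 4) = sqrt(7) ≈ 2.6458)
(A + 16)*(-1*(-5)) = (sqrt(7) + 16)*(-1*(-5)) = (16 + sqrt(7))*5 = 80 + 5*sqrt(7)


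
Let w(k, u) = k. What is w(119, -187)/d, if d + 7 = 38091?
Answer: 119/38084 ≈ 0.0031247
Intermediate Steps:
d = 38084 (d = -7 + 38091 = 38084)
w(119, -187)/d = 119/38084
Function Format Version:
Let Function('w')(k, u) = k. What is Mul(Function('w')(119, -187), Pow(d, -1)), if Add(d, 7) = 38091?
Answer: Rational(119, 38084) ≈ 0.0031247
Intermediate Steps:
d = 38084 (d = Add(-7, 38091) = 38084)
Mul(Function('w')(119, -187), Pow(d, -1)) = Mul(119, Pow(38084, -1)) = Mul(119, Rational(1, 38084)) = Rational(119, 38084)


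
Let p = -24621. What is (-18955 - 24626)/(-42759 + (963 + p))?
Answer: 14527/22139 ≈ 0.65617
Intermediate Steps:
(-18955 - 24626)/(-42759 + (963 + p)) = (-18955 - 24626)/(-42759 + (963 - 24621)) = -43581/(-42759 - 23658) = -43581/(-66417) = -43581*(-1/66417) = 14527/22139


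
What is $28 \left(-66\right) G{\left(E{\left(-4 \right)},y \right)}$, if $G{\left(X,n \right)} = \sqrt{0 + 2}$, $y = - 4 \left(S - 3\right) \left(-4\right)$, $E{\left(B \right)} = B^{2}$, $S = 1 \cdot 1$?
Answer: $- 1848 \sqrt{2} \approx -2613.5$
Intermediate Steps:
$S = 1$
$y = -32$ ($y = - 4 \left(1 - 3\right) \left(-4\right) = \left(-4\right) \left(-2\right) \left(-4\right) = 8 \left(-4\right) = -32$)
$G{\left(X,n \right)} = \sqrt{2}$
$28 \left(-66\right) G{\left(E{\left(-4 \right)},y \right)} = 28 \left(-66\right) \sqrt{2} = - 1848 \sqrt{2}$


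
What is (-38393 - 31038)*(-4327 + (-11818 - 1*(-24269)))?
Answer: -564057444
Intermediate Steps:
(-38393 - 31038)*(-4327 + (-11818 - 1*(-24269))) = -69431*(-4327 + (-11818 + 24269)) = -69431*(-4327 + 12451) = -69431*8124 = -564057444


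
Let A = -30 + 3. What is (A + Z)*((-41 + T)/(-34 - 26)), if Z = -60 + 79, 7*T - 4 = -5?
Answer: -192/35 ≈ -5.4857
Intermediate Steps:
T = -⅐ (T = 4/7 + (⅐)*(-5) = 4/7 - 5/7 = -⅐ ≈ -0.14286)
Z = 19
A = -27
(A + Z)*((-41 + T)/(-34 - 26)) = (-27 + 19)*((-41 - ⅐)/(-34 - 26)) = -(-2304)/(7*(-60)) = -(-2304)*(-1)/(7*60) = -8*24/35 = -192/35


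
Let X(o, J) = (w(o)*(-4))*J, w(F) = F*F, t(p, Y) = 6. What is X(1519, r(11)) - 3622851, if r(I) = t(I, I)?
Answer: -58999515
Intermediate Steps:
w(F) = F**2
r(I) = 6
X(o, J) = -4*J*o**2 (X(o, J) = (o**2*(-4))*J = (-4*o**2)*J = -4*J*o**2)
X(1519, r(11)) - 3622851 = -4*6*1519**2 - 3622851 = -4*6*2307361 - 3622851 = -55376664 - 3622851 = -58999515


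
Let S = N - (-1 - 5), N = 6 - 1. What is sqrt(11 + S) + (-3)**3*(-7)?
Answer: 189 + sqrt(22) ≈ 193.69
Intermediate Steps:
N = 5
S = 11 (S = 5 - (-1 - 5) = 5 - 1*(-6) = 5 + 6 = 11)
sqrt(11 + S) + (-3)**3*(-7) = sqrt(11 + 11) + (-3)**3*(-7) = sqrt(22) - 27*(-7) = sqrt(22) + 189 = 189 + sqrt(22)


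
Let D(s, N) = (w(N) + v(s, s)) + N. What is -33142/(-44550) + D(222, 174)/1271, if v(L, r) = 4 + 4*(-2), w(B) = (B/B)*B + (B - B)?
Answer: 28724341/28311525 ≈ 1.0146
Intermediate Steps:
w(B) = B (w(B) = 1*B + 0 = B + 0 = B)
v(L, r) = -4 (v(L, r) = 4 - 8 = -4)
D(s, N) = -4 + 2*N (D(s, N) = (N - 4) + N = (-4 + N) + N = -4 + 2*N)
-33142/(-44550) + D(222, 174)/1271 = -33142/(-44550) + (-4 + 2*174)/1271 = -33142*(-1/44550) + (-4 + 348)*(1/1271) = 16571/22275 + 344*(1/1271) = 16571/22275 + 344/1271 = 28724341/28311525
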